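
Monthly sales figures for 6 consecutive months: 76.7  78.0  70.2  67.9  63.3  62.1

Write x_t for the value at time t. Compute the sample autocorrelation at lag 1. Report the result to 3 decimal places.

Mean x̄ = (76.7 + 78.0 + 70.2 + 67.9 + 63.3 + 62.1)/6 = 69.7000
Deviations from mean: 7.0000, 8.3000, 0.5000, -1.8000, -6.4000, -7.6000
Σ(x_t−x̄)(x_{t+1}−x̄) = (58.1000) + (4.1500) + (-0.9000) + (11.5200) + (48.6400) = 121.5100
Denominator Σ(x_t−x̄)² = 220.1000
r_1 = 121.5100 / 220.1000 = 0.552

0.552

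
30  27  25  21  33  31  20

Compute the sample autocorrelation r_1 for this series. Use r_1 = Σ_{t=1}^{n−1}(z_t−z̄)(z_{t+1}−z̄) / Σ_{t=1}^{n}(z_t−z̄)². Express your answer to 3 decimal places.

Mean z̄ = (30 + 27 + 25 + 21 + 33 + 31 + 20)/7 = 26.7143
Deviations from mean: 3.2857, 0.2857, -1.7143, -5.7143, 6.2857, 4.2857, -6.7143
Σ(z_t−z̄)(z_{t+1}−z̄) = (0.9388) + (-0.4898) + (9.7959) + (-35.9184) + (26.9388) + (-28.7755) = -27.5102
Denominator Σ(z_t−z̄)² = 149.4286
r_1 = -27.5102 / 149.4286 = -0.184

-0.184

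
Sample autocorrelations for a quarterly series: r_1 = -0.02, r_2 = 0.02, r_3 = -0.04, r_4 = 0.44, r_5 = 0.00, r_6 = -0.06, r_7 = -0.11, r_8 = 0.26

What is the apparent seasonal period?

The largest autocorrelation is r_4 = 0.44, with a weaker echo at lag 8 (0.26); the remaining lags stay at or below 0.02.
The dominant spike at lag 4 indicates a seasonal period of 4.

4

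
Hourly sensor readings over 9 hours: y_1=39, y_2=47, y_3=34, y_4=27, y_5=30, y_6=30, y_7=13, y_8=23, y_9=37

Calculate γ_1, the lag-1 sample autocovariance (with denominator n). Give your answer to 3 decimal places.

Mean ȳ = (39 + 47 + 34 + 27 + 30 + 30 + 13 + 23 + 37)/9 = 31.1111
Σ_{t=1}^{8}(y_t−ȳ)(y_{t+1}−ȳ) = 284.4321
γ_1 = 284.4321 / 9 = 31.604

31.604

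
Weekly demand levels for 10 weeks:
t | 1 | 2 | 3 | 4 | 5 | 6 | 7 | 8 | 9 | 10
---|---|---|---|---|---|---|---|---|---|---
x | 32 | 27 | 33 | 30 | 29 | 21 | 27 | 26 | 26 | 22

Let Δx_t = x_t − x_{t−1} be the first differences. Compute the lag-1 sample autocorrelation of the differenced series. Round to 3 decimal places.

First differences Δx: -5, 6, -3, -1, -8, 6, -1, 0, -4
Mean of differences = -1.1111
Numerator Σ(Δx_t−Δx̄)(Δx_{t+1}−Δx̄) = -93.3457
Denominator Σ(Δx_t−Δx̄)² = 176.8889
r_1(Δx) = -93.3457 / 176.8889 = -0.528

-0.528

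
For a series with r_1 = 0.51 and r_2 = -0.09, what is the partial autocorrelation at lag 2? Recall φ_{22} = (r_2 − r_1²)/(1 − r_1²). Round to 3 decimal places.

-0.473

φ_{22} = (r_2 − r_1²) / (1 − r_1²)
r_1² = (0.51)² = 0.2601
Numerator = -0.09 − 0.2601 = -0.3501; denominator = 1 − 0.2601 = 0.7399
φ_{22} = -0.3501 / 0.7399 = -0.473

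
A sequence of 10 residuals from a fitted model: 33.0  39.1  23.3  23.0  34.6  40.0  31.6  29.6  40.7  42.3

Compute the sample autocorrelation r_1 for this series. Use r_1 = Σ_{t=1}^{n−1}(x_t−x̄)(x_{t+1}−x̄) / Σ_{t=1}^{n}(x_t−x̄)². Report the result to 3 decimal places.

Mean x̄ = (33.0 + 39.1 + 23.3 + 23.0 + 34.6 + 40.0 + 31.6 + 29.6 + 40.7 + 42.3)/10 = 33.7200
Numerator Σ_{t=1}^{9}(x_t−x̄)(x_{t+1}−x̄) = 74.4136
Denominator Σ(x_t−x̄)² = 436.9760
r_1 = 74.4136 / 436.9760 = 0.170

0.170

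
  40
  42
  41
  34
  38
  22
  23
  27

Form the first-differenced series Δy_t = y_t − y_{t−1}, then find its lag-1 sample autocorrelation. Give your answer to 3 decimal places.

-0.432

First differences Δy: 2, -1, -7, 4, -16, 1, 4
Mean of differences = -1.8571
Numerator Σ(Δy_t−Δȳ)(Δy_{t+1}−Δȳ) = -137.7347
Denominator Σ(Δy_t−Δȳ)² = 318.8571
r_1(Δy) = -137.7347 / 318.8571 = -0.432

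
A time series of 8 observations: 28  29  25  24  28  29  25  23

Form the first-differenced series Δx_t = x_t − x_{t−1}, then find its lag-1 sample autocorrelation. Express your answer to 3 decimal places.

0.012

First differences Δx: 1, -4, -1, 4, 1, -4, -2
Mean of differences = -0.7143
Numerator Σ(Δx_t−Δx̄)(Δx_{t+1}−Δx̄) = 0.6327
Denominator Σ(Δx_t−Δx̄)² = 51.4286
r_1(Δx) = 0.6327 / 51.4286 = 0.012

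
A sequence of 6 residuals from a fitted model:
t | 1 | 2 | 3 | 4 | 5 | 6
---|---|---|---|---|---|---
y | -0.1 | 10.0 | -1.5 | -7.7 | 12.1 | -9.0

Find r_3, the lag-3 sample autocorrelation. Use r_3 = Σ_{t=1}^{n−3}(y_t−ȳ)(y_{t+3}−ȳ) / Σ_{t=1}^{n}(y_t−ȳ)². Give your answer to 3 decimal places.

Mean ȳ = (-0.1 + 10.0 − 1.5 − 7.7 + 12.1 − 9.0)/6 = 0.6333
Deviations from mean: -0.7333, 9.3667, -2.1333, -8.3333, 11.4667, -9.6333
Numerator Σ_{t=1}^{3}(y_t−ȳ)(y_{t+3}−ȳ) = 134.0667
Denominator Σ(y_t−ȳ)² = 386.5533
r_3 = 134.0667 / 386.5533 = 0.347

0.347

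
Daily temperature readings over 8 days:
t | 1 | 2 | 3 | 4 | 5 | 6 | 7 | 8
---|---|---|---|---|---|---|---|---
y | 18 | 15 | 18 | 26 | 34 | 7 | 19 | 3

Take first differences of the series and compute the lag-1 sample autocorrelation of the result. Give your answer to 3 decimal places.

First differences Δy: -3, 3, 8, 8, -27, 12, -16
Mean of differences = -2.1429
Numerator Σ(Δy_t−Δȳ)(Δy_{t+1}−Δȳ) = -649.0204
Denominator Σ(Δy_t−Δȳ)² = 1242.8571
r_1(Δy) = -649.0204 / 1242.8571 = -0.522

-0.522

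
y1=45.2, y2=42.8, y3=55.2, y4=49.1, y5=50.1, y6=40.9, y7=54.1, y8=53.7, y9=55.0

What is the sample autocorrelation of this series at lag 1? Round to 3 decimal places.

-0.059

Mean ȳ = (45.2 + 42.8 + 55.2 + 49.1 + 50.1 + 40.9 + 54.1 + 53.7 + 55.0)/9 = 49.5667
Numerator Σ_{t=1}^{8}(y_t−ȳ)(y_{t+1}−ȳ) = -14.1644
Denominator Σ(y_t−ȳ)² = 239.3600
r_1 = -14.1644 / 239.3600 = -0.059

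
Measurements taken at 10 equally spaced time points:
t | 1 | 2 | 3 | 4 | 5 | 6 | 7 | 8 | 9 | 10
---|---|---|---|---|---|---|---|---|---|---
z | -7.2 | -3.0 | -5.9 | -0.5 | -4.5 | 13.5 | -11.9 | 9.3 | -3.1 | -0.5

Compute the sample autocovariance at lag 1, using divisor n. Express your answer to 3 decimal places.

Mean z̄ = (-7.2 − 3.0 − 5.9 − 0.5 − 4.5 + 13.5 − 11.9 + 9.3 − 3.1 − 0.5)/10 = -1.3800
Σ_{t=1}^{9}(z_t−z̄)(z_{t+1}−z̄) = -325.1724
γ_1 = -325.1724 / 10 = -32.517

-32.517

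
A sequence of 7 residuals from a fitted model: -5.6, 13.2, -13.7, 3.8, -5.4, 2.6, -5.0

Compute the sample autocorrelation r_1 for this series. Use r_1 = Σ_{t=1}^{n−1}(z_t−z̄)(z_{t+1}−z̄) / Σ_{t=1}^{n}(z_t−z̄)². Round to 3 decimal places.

Mean z̄ = (-5.6 + 13.2 − 13.7 + 3.8 − 5.4 + 2.6 − 5.0)/7 = -1.4429
Σ(z_t−z̄)(z_{t+1}−z̄) = (-60.8724) + (-179.4796) + (-64.2624) + (-20.7467) + (-15.9982) + (-14.3810) = -355.7404
Denominator Σ(z_t−z̄)² = 454.0771
r_1 = -355.7404 / 454.0771 = -0.783

-0.783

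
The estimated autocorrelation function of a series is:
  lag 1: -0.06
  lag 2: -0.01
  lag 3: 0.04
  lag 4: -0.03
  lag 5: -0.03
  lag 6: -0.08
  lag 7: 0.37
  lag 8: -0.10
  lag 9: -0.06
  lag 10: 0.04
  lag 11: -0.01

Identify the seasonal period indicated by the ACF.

The largest autocorrelation is r_7 = 0.37; the remaining lags stay at or below 0.04.
The dominant spike at lag 7 indicates a seasonal period of 7.

7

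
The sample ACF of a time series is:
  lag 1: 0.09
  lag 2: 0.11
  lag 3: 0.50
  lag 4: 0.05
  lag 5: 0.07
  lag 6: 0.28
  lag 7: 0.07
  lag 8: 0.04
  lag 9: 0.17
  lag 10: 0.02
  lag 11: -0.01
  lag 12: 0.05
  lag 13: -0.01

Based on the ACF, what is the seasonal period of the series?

The largest autocorrelation is r_3 = 0.50, with weaker echoes at lags 6 (0.28) and 9 (0.17); the remaining lags stay at or below 0.11.
The dominant spike at lag 3 indicates a seasonal period of 3.

3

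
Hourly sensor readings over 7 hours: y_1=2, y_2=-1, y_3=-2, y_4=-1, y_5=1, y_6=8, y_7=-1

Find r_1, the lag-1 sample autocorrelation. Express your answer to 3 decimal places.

-0.057

Mean ȳ = (2 − 1 − 2 − 1 + 1 + 8 − 1)/7 = 0.8571
Numerator Σ_{t=1}^{6}(y_t−ȳ)(y_{t+1}−ȳ) = -4.0204
Denominator Σ(y_t−ȳ)² = 70.8571
r_1 = -4.0204 / 70.8571 = -0.057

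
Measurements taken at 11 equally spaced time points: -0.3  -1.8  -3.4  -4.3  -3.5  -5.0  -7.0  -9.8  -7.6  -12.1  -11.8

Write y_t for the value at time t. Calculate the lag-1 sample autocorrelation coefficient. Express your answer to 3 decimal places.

Mean ȳ = (-0.3 − 1.8 − 3.4 − 4.3 − 3.5 − 5.0 − 7.0 − 9.8 − 7.6 − 12.1 − 11.8)/11 = -6.0545
Numerator Σ_{t=1}^{10}(y_t−ȳ)(y_{t+1}−ȳ) = 100.0198
Denominator Σ(y_t−ȳ)² = 155.8473
r_1 = 100.0198 / 155.8473 = 0.642

0.642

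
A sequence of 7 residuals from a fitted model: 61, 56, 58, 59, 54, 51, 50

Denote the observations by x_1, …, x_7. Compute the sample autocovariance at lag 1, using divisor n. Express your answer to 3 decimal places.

5.566

Mean x̄ = (61 + 56 + 58 + 59 + 54 + 51 + 50)/7 = 55.5714
Σ_{t=1}^{6}(x_t−x̄)(x_{t+1}−x̄) = 38.9592
γ_1 = 38.9592 / 7 = 5.566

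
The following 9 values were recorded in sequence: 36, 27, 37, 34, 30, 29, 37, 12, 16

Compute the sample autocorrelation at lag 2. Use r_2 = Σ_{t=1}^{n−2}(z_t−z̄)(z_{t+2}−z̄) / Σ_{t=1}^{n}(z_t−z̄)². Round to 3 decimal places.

Mean z̄ = (36 + 27 + 37 + 34 + 30 + 29 + 37 + 12 + 16)/9 = 28.6667
Numerator Σ_{t=1}^{7}(z_t−z̄)(z_{t+2}−z̄) = -34.8889
Denominator Σ(z_t−z̄)² = 664.0000
r_2 = -34.8889 / 664.0000 = -0.053

-0.053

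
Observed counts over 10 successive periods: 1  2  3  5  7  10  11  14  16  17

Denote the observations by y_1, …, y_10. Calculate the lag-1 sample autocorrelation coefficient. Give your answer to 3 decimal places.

0.739

Mean ȳ = (1 + 2 + 3 + 5 + 7 + 10 + 11 + 14 + 16 + 17)/10 = 8.6000
Numerator Σ_{t=1}^{9}(y_t−ȳ)(y_{t+1}−ȳ) = 229.2400
Denominator Σ(y_t−ȳ)² = 310.4000
r_1 = 229.2400 / 310.4000 = 0.739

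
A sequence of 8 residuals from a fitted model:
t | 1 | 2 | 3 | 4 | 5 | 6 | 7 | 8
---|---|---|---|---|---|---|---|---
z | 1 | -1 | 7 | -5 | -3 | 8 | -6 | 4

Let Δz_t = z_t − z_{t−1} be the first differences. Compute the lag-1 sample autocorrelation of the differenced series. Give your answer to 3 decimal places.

-0.643

First differences Δz: -2, 8, -12, 2, 11, -14, 10
Mean of differences = 0.4286
Numerator Σ(Δz_t−Δz̄)(Δz_{t+1}−Δz̄) = -406.0408
Denominator Σ(Δz_t−Δz̄)² = 631.7143
r_1(Δz) = -406.0408 / 631.7143 = -0.643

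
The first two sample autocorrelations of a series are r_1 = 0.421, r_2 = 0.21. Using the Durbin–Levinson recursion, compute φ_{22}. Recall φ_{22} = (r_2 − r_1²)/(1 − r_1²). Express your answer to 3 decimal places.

φ_{22} = (r_2 − r_1²) / (1 − r_1²)
r_1² = (0.421)² = 0.177241
Numerator = 0.21 − 0.1772 = 0.0328; denominator = 1 − 0.1772 = 0.8228
φ_{22} = 0.0328 / 0.8228 = 0.040

0.040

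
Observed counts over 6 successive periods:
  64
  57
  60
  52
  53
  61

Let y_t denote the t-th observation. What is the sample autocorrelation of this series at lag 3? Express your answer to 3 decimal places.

-0.226

Mean ȳ = (64 + 57 + 60 + 52 + 53 + 61)/6 = 57.8333
Deviations from mean: 6.1667, -0.8333, 2.1667, -5.8333, -4.8333, 3.1667
Numerator Σ_{t=1}^{3}(y_t−ȳ)(y_{t+3}−ȳ) = -25.0833
Denominator Σ(y_t−ȳ)² = 110.8333
r_3 = -25.0833 / 110.8333 = -0.226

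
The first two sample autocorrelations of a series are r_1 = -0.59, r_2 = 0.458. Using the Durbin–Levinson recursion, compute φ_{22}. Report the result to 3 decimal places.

φ_{22} = (r_2 − r_1²) / (1 − r_1²)
r_1² = (-0.59)² = 0.3481
Numerator = 0.458 − 0.3481 = 0.1099; denominator = 1 − 0.3481 = 0.6519
φ_{22} = 0.1099 / 0.6519 = 0.169

0.169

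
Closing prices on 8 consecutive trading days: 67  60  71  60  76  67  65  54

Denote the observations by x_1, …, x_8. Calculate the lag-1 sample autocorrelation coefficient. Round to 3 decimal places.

-0.307

Mean x̄ = (67 + 60 + 71 + 60 + 76 + 67 + 65 + 54)/8 = 65.0000
Numerator Σ_{t=1}^{7}(x_t−x̄)(x_{t+1}−x̄) = -103.0000
Denominator Σ(x_t−x̄)² = 336.0000
r_1 = -103.0000 / 336.0000 = -0.307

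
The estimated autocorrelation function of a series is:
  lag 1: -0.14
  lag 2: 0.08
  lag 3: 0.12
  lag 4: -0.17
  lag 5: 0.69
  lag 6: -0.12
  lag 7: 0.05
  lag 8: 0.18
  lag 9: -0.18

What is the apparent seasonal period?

The largest autocorrelation is r_5 = 0.69; the remaining lags stay at or below 0.18.
The dominant spike at lag 5 indicates a seasonal period of 5.

5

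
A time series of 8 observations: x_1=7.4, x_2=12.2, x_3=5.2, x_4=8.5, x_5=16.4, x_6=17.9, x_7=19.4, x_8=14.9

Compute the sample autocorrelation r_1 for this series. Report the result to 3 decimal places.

Mean x̄ = (7.4 + 12.2 + 5.2 + 8.5 + 16.4 + 17.9 + 19.4 + 14.9)/8 = 12.7375
Deviations from mean: -5.3375, -0.5375, -7.5375, -4.2375, 3.6625, 5.1625, 6.6625, 2.1625
Σ(x_t−x̄)(x_{t+1}−x̄) = (2.8689) + (4.0514) + (31.9402) + (-15.5198) + (18.9077) + (34.3952) + (14.4077) = 91.0511
Denominator Σ(x_t−x̄)² = 192.6788
r_1 = 91.0511 / 192.6788 = 0.473

0.473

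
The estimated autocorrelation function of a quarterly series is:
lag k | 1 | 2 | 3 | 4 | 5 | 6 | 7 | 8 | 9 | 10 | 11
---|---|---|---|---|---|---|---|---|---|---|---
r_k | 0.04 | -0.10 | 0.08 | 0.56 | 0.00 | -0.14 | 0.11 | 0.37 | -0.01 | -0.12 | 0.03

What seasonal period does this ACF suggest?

The largest autocorrelation is r_4 = 0.56, with a weaker echo at lag 8 (0.37); the remaining lags stay at or below 0.11.
The dominant spike at lag 4 indicates a seasonal period of 4.

4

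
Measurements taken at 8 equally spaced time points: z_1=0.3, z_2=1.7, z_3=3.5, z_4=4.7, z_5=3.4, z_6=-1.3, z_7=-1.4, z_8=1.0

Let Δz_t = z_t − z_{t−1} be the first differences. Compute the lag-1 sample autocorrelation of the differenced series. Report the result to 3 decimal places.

0.270

First differences Δz: 1.4, 1.8, 1.2, -1.3, -4.7, -0.1, 2.4
Mean of differences = 0.1000
Numerator Σ(Δz_t−Δz̄)(Δz_{t+1}−Δz̄) = 9.7600
Denominator Σ(Δz_t−Δz̄)² = 36.1200
r_1(Δz) = 9.7600 / 36.1200 = 0.270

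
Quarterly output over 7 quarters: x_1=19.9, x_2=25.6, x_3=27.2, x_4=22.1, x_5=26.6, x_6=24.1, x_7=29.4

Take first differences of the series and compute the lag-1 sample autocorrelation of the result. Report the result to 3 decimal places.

First differences Δx: 5.7, 1.6, -5.1, 4.5, -2.5, 5.3
Mean of differences = 1.5833
Numerator Σ(Δx_t−Δx̄)(Δx_{t+1}−Δx̄) = -46.6219
Denominator Σ(Δx_t−Δx̄)² = 100.6083
r_1(Δx) = -46.6219 / 100.6083 = -0.463

-0.463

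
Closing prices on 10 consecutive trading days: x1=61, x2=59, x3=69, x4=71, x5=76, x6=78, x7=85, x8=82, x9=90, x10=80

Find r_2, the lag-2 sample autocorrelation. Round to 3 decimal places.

Mean x̄ = (61 + 59 + 69 + 71 + 76 + 78 + 85 + 82 + 90 + 80)/10 = 75.1000
Numerator Σ_{t=1}^{8}(x_t−x̄)(x_{t+2}−x̄) = 344.8800
Denominator Σ(x_t−x̄)² = 912.9000
r_2 = 344.8800 / 912.9000 = 0.378

0.378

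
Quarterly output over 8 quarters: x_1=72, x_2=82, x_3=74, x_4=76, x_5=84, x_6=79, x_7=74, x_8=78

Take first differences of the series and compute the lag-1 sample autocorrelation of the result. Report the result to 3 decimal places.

-0.372

First differences Δx: 10, -8, 2, 8, -5, -5, 4
Mean of differences = 0.8571
Numerator Σ(Δx_t−Δx̄)(Δx_{t+1}−Δx̄) = -108.8776
Denominator Σ(Δx_t−Δx̄)² = 292.8571
r_1(Δx) = -108.8776 / 292.8571 = -0.372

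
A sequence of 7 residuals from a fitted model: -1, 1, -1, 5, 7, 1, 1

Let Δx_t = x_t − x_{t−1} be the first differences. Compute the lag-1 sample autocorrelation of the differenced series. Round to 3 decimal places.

-0.193

First differences Δx: 2, -2, 6, 2, -6, 0
Mean of differences = 0.3333
Numerator Σ(Δx_t−Δx̄)(Δx_{t+1}−Δx̄) = -16.1111
Denominator Σ(Δx_t−Δx̄)² = 83.3333
r_1(Δx) = -16.1111 / 83.3333 = -0.193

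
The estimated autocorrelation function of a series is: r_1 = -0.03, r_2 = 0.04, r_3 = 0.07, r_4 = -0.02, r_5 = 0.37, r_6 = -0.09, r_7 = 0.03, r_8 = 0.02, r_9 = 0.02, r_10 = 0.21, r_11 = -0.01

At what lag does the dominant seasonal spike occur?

5

The largest autocorrelation is r_5 = 0.37, with a weaker echo at lag 10 (0.21); the remaining lags stay at or below 0.07.
The dominant spike at lag 5 indicates a seasonal period of 5.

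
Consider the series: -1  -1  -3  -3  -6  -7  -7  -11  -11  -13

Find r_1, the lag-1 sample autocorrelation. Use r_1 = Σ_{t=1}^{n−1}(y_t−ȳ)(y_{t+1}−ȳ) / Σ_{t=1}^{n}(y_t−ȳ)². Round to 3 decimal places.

0.682

Mean ȳ = (-1 − 1 − 3 − 3 − 6 − 7 − 7 − 11 − 11 − 13)/10 = -6.3000
Numerator Σ_{t=1}^{9}(y_t−ȳ)(y_{t+1}−ȳ) = 114.6100
Denominator Σ(y_t−ȳ)² = 168.1000
r_1 = 114.6100 / 168.1000 = 0.682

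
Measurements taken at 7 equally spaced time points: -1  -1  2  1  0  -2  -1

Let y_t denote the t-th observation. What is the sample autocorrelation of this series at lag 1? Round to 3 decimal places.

0.255

Mean ȳ = (-1 − 1 + 2 + 1 + 0 − 2 − 1)/7 = -0.2857
Σ(y_t−ȳ)(y_{t+1}−ȳ) = (0.5102) + (-1.6327) + (2.9388) + (0.3673) + (-0.4898) + (1.2245) = 2.9184
Denominator Σ(y_t−ȳ)² = 11.4286
r_1 = 2.9184 / 11.4286 = 0.255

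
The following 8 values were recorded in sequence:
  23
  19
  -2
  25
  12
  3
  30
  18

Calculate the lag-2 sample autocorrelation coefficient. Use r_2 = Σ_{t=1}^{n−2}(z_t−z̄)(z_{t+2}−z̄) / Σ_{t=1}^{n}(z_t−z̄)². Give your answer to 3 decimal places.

Mean z̄ = (23 + 19 − 2 + 25 + 12 + 3 + 30 + 18)/8 = 16.0000
Deviations from mean: 7.0000, 3.0000, -18.0000, 9.0000, -4.0000, -13.0000, 14.0000, 2.0000
Σ(z_t−z̄)(z_{t+2}−z̄) = (-126.0000) + (27.0000) + (72.0000) + (-117.0000) + (-56.0000) + (-26.0000) = -226.0000
Denominator Σ(z_t−z̄)² = 848.0000
r_2 = -226.0000 / 848.0000 = -0.267

-0.267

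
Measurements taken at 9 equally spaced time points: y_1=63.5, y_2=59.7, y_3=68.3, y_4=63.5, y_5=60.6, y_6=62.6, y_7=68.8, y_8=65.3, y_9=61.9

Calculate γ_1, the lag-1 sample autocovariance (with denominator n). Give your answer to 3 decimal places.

Mean ȳ = (63.5 + 59.7 + 68.3 + 63.5 + 60.6 + 62.6 + 68.8 + 65.3 + 61.9)/9 = 63.8000
Σ_{t=1}^{8}(y_t−ȳ)(y_{t+1}−ȳ) = -15.1200
γ_1 = -15.1200 / 9 = -1.680

-1.680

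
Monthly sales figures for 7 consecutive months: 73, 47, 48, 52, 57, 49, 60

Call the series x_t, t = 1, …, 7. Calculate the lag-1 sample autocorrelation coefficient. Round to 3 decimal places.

-0.219

Mean x̄ = (73 + 47 + 48 + 52 + 57 + 49 + 60)/7 = 55.1429
Deviations from mean: 17.8571, -8.1429, -7.1429, -3.1429, 1.8571, -6.1429, 4.8571
Σ(x_t−x̄)(x_{t+1}−x̄) = (-145.4082) + (58.1633) + (22.4490) + (-5.8367) + (-11.4082) + (-29.8367) = -111.8776
Denominator Σ(x_t−x̄)² = 510.8571
r_1 = -111.8776 / 510.8571 = -0.219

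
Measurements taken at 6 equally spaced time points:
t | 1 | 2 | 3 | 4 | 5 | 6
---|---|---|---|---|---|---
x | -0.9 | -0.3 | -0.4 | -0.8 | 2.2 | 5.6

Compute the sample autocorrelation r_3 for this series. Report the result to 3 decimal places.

Mean x̄ = (-0.9 − 0.3 − 0.4 − 0.8 + 2.2 + 5.6)/6 = 0.9000
Deviations from mean: -1.8000, -1.2000, -1.3000, -1.7000, 1.3000, 4.7000
Σ(x_t−x̄)(x_{t+3}−x̄) = (3.0600) + (-1.5600) + (-6.1100) = -4.6100
Denominator Σ(x_t−x̄)² = 33.0400
r_3 = -4.6100 / 33.0400 = -0.140

-0.140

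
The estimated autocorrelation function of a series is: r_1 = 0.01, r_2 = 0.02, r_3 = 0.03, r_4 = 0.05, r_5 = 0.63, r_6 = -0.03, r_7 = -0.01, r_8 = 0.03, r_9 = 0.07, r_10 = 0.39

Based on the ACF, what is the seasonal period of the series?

The largest autocorrelation is r_5 = 0.63, with a weaker echo at lag 10 (0.39); the remaining lags stay at or below 0.07.
The dominant spike at lag 5 indicates a seasonal period of 5.

5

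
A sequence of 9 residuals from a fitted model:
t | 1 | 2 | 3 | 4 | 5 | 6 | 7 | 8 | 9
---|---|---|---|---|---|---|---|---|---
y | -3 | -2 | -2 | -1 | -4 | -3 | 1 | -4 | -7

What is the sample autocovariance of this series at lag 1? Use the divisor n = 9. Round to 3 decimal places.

Mean ȳ = (-3 − 2 − 2 − 1 − 4 − 3 + 1 − 4 − 7)/9 = -2.7778
Σ_{t=1}^{8}(y_t−ȳ)(y_{t+1}−ȳ) = -0.3827
γ_1 = -0.3827 / 9 = -0.043

-0.043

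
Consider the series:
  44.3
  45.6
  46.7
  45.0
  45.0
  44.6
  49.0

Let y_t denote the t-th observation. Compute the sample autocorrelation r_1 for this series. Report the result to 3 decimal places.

Mean ȳ = (44.3 + 45.6 + 46.7 + 45.0 + 45.0 + 44.6 + 49.0)/7 = 45.7429
Numerator Σ_{t=1}^{6}(y_t−ȳ)(y_{t+1}−ȳ) = -2.9633
Denominator Σ(y_t−ȳ)² = 16.0371
r_1 = -2.9633 / 16.0371 = -0.185

-0.185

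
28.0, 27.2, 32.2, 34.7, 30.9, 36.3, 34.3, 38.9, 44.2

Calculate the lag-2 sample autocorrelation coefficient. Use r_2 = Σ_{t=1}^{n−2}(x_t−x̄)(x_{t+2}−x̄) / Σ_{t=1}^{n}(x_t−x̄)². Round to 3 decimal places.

Mean x̄ = (28.0 + 27.2 + 32.2 + 34.7 + 30.9 + 36.3 + 34.3 + 38.9 + 44.2)/9 = 34.0778
Numerator Σ_{t=1}^{7}(x_t−x̄)(x_{t+2}−x̄) = 26.7423
Denominator Σ(x_t−x̄)² = 228.9556
r_2 = 26.7423 / 228.9556 = 0.117

0.117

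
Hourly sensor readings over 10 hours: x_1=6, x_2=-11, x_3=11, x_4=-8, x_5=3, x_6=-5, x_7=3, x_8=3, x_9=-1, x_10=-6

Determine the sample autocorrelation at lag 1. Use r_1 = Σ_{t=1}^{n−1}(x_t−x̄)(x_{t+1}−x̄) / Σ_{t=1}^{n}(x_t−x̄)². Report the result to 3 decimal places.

Mean x̄ = (6 − 11 + 11 − 8 + 3 − 5 + 3 + 3 − 1 − 6)/10 = -0.5000
Numerator Σ_{t=1}^{9}(x_t−x̄)(x_{t+1}−x̄) = -319.7500
Denominator Σ(x_t−x̄)² = 428.5000
r_1 = -319.7500 / 428.5000 = -0.746

-0.746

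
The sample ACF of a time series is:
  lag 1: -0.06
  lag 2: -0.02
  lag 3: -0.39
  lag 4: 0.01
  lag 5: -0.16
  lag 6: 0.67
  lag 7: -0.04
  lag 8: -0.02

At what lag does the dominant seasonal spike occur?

6

The largest autocorrelation is r_6 = 0.67; the remaining lags stay at or below 0.01.
The dominant spike at lag 6 indicates a seasonal period of 6.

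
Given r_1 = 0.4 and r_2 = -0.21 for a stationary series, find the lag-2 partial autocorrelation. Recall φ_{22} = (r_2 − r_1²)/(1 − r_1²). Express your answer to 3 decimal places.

-0.440

φ_{22} = (r_2 − r_1²) / (1 − r_1²)
r_1² = (0.4)² = 0.16
Numerator = -0.21 − 0.1600 = -0.3700; denominator = 1 − 0.1600 = 0.8400
φ_{22} = -0.3700 / 0.8400 = -0.440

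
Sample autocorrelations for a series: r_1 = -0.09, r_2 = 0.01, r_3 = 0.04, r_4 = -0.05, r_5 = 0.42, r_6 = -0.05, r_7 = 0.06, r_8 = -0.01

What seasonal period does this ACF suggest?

5

The largest autocorrelation is r_5 = 0.42; the remaining lags stay at or below 0.06.
The dominant spike at lag 5 indicates a seasonal period of 5.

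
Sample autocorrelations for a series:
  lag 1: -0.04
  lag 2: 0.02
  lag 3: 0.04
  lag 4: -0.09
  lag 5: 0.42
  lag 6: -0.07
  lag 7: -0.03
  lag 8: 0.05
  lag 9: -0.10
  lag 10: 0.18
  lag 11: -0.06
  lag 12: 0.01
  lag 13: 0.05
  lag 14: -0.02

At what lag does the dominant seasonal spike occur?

5

The largest autocorrelation is r_5 = 0.42, with a weaker echo at lag 10 (0.18); the remaining lags stay at or below 0.05.
The dominant spike at lag 5 indicates a seasonal period of 5.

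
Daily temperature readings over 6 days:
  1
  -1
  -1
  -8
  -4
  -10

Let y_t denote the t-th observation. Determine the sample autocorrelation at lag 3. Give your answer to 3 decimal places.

Mean ȳ = (1 − 1 − 1 − 8 − 4 − 10)/6 = -3.8333
Σ(y_t−ȳ)(y_{t+3}−ȳ) = (-20.1389) + (-0.4722) + (-17.4722) = -38.0833
Denominator Σ(y_t−ȳ)² = 94.8333
r_3 = -38.0833 / 94.8333 = -0.402

-0.402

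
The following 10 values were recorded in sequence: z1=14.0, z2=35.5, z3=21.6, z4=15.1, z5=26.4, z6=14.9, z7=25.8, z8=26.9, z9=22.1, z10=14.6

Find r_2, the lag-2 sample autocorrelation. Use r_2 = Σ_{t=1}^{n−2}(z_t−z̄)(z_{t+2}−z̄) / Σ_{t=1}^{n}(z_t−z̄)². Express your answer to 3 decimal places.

Mean z̄ = (14.0 + 35.5 + 21.6 + 15.1 + 26.4 + 14.9 + 25.8 + 26.9 + 22.1 + 14.6)/10 = 21.6900
Numerator Σ_{t=1}^{8}(z_t−z̄)(z_{t+2}−z̄) = -97.2652
Denominator Σ(z_t−z̄)² = 456.0490
r_2 = -97.2652 / 456.0490 = -0.213

-0.213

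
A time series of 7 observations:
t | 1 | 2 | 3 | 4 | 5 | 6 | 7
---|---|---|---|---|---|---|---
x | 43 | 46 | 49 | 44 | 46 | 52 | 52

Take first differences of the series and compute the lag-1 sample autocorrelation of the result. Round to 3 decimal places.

-0.219

First differences Δx: 3, 3, -5, 2, 6, 0
Mean of differences = 1.5000
Numerator Σ(Δx_t−Δx̄)(Δx_{t+1}−Δx̄) = -15.2500
Denominator Σ(Δx_t−Δx̄)² = 69.5000
r_1(Δx) = -15.2500 / 69.5000 = -0.219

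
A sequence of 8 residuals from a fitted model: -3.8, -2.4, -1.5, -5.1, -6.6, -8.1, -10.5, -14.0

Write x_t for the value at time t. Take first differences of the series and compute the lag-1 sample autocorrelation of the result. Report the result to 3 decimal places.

0.160

First differences Δx: 1.4, 0.9, -3.6, -1.5, -1.5, -2.4, -3.5
Mean of differences = -1.4571
Numerator Σ(Δx_t−Δx̄)(Δx_{t+1}−Δx̄) = 3.7439
Denominator Σ(Δx_t−Δx̄)² = 23.3771
r_1(Δx) = 3.7439 / 23.3771 = 0.160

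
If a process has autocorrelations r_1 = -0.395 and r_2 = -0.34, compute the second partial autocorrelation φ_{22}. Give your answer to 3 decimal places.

-0.588

φ_{22} = (r_2 − r_1²) / (1 − r_1²)
r_1² = (-0.395)² = 0.156025
Numerator = -0.34 − 0.1560 = -0.4960; denominator = 1 − 0.1560 = 0.8440
φ_{22} = -0.4960 / 0.8440 = -0.588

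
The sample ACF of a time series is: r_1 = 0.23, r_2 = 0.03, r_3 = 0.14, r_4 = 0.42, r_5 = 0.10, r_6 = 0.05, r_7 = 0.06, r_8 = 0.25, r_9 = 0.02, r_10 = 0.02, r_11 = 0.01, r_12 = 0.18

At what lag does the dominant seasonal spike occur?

4

The largest autocorrelation is r_4 = 0.42, with a weaker echo at lag 8 (0.25); the remaining lags stay at or below 0.23. The elevated value at lag 1 (0.23), dropping to 0.03 at lag 2, reflects decaying short-term dependence rather than seasonality.
The dominant spike at lag 4 indicates a seasonal period of 4.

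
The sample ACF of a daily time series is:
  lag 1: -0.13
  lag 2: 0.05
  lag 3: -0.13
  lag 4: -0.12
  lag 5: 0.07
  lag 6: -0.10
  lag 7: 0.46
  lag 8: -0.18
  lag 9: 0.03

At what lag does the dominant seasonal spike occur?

7

The largest autocorrelation is r_7 = 0.46; the remaining lags stay at or below 0.07.
The dominant spike at lag 7 indicates a seasonal period of 7.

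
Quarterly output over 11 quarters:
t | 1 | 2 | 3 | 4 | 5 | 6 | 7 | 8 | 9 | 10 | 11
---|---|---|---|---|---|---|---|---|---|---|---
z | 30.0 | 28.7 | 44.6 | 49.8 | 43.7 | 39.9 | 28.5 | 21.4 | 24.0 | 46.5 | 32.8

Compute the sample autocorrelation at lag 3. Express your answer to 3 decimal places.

-0.417

Mean z̄ = (30.0 + 28.7 + 44.6 + 49.8 + 43.7 + 39.9 + 28.5 + 21.4 + 24.0 + 46.5 + 32.8)/11 = 35.4455
Numerator Σ_{t=1}^{8}(z_t−z̄)(z_{t+3}−z̄) = -399.3126
Denominator Σ(z_t−z̄)² = 958.7073
r_3 = -399.3126 / 958.7073 = -0.417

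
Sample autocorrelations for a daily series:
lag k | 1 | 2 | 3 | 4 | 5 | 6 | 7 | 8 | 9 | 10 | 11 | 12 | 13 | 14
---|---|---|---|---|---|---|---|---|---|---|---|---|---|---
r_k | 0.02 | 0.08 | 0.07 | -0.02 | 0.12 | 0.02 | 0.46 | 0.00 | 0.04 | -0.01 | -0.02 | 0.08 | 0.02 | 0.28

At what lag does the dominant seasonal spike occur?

7

The largest autocorrelation is r_7 = 0.46, with a weaker echo at lag 14 (0.28); the remaining lags stay at or below 0.12.
The dominant spike at lag 7 indicates a seasonal period of 7.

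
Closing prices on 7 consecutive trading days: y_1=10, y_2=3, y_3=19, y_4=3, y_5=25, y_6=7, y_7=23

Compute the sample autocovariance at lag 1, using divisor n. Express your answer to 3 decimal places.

Mean ȳ = (10 + 3 + 19 + 3 + 25 + 7 + 23)/7 = 12.8571
Σ_{t=1}^{6}(y_t−ȳ)(y_{t+1}−ȳ) = -343.1633
γ_1 = -343.1633 / 7 = -49.023

-49.023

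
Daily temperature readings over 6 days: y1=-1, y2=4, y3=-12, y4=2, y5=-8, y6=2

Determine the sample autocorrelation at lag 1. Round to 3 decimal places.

Mean ȳ = (-1 + 4 − 12 + 2 − 8 + 2)/6 = -2.1667
Numerator Σ_{t=1}^{5}(y_t−ȳ)(y_{t+1}−ȳ) = -143.0278
Denominator Σ(y_t−ȳ)² = 204.8333
r_1 = -143.0278 / 204.8333 = -0.698

-0.698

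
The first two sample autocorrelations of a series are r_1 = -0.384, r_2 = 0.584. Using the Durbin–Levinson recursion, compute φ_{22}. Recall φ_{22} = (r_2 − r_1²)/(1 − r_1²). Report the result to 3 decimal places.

0.512

φ_{22} = (r_2 − r_1²) / (1 − r_1²)
r_1² = (-0.384)² = 0.147456
Numerator = 0.584 − 0.1475 = 0.4365; denominator = 1 − 0.1475 = 0.8525
φ_{22} = 0.4365 / 0.8525 = 0.512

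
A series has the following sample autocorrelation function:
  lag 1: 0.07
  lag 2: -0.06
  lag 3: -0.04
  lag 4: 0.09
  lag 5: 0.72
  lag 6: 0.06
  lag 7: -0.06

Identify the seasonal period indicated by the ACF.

5

The largest autocorrelation is r_5 = 0.72; the remaining lags stay at or below 0.09.
The dominant spike at lag 5 indicates a seasonal period of 5.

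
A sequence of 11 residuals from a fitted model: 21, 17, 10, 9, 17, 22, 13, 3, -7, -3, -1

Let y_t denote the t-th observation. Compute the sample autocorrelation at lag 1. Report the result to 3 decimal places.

0.648

Mean ȳ = (21 + 17 + 10 + 9 + 17 + 22 + 13 + 3 − 7 − 3 − 1)/11 = 9.1818
Numerator Σ_{t=1}^{10}(y_t−ȳ)(y_{t+1}−ȳ) = 643.9669
Denominator Σ(y_t−ȳ)² = 993.6364
r_1 = 643.9669 / 993.6364 = 0.648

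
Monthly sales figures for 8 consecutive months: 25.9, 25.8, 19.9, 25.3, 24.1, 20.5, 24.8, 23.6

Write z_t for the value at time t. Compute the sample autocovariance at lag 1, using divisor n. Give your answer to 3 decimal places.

Mean z̄ = (25.9 + 25.8 + 19.9 + 25.3 + 24.1 + 20.5 + 24.8 + 23.6)/8 = 23.7375
Σ_{t=1}^{7}(z_t−z̄)(z_{t+1}−z̄) = -13.6439
γ_1 = -13.6439 / 8 = -1.705

-1.705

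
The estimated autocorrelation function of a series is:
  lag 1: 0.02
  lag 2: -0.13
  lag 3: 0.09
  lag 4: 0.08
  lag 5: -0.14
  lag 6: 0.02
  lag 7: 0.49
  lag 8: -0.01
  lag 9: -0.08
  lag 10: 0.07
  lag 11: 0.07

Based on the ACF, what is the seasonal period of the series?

7

The largest autocorrelation is r_7 = 0.49; the remaining lags stay at or below 0.09.
The dominant spike at lag 7 indicates a seasonal period of 7.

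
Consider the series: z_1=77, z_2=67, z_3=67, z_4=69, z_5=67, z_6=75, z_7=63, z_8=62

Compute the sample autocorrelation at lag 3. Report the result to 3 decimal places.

0.018

Mean z̄ = (77 + 67 + 67 + 69 + 67 + 75 + 63 + 62)/8 = 68.3750
Deviations from mean: 8.6250, -1.3750, -1.3750, 0.6250, -1.3750, 6.6250, -5.3750, -6.3750
Numerator Σ_{t=1}^{5}(z_t−z̄)(z_{t+3}−z̄) = 3.5781
Denominator Σ(z_t−z̄)² = 193.8750
r_3 = 3.5781 / 193.8750 = 0.018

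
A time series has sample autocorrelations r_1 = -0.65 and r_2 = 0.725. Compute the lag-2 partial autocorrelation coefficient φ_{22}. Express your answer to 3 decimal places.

0.524

φ_{22} = (r_2 − r_1²) / (1 − r_1²)
r_1² = (-0.65)² = 0.4225
Numerator = 0.725 − 0.4225 = 0.3025; denominator = 1 − 0.4225 = 0.5775
φ_{22} = 0.3025 / 0.5775 = 0.524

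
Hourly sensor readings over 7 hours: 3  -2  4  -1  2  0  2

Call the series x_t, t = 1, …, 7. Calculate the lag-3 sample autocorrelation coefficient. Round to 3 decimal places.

Mean x̄ = (3 − 2 + 4 − 1 + 2 + 0 + 2)/7 = 1.1429
Σ(x_t−x̄)(x_{t+3}−x̄) = (-3.9796) + (-2.6939) + (-3.2653) + (-1.8367) = -11.7755
Denominator Σ(x_t−x̄)² = 28.8571
r_3 = -11.7755 / 28.8571 = -0.408

-0.408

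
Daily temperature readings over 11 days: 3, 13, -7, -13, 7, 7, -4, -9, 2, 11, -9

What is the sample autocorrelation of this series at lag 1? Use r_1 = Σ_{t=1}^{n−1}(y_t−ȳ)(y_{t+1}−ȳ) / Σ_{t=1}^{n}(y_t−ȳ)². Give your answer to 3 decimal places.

-0.114

Mean ȳ = (3 + 13 − 7 − 13 + 7 + 7 − 4 − 9 + 2 + 11 − 9)/11 = 0.0909
Numerator Σ_{t=1}^{10}(y_t−ȳ)(y_{t+1}−ȳ) = -90.6446
Denominator Σ(y_t−ȳ)² = 796.9091
r_1 = -90.6446 / 796.9091 = -0.114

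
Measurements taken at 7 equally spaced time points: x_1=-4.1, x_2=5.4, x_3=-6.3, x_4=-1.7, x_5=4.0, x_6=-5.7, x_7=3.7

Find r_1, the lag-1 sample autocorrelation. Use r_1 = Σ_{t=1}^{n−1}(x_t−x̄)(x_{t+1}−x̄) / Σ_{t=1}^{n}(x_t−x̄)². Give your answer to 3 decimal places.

-0.674

Mean x̄ = (-4.1 + 5.4 − 6.3 − 1.7 + 4.0 − 5.7 + 3.7)/7 = -0.6714
Numerator Σ_{t=1}^{6}(x_t−x̄)(x_{t+1}−x̄) = -99.4780
Denominator Σ(x_t−x̄)² = 147.5743
r_1 = -99.4780 / 147.5743 = -0.674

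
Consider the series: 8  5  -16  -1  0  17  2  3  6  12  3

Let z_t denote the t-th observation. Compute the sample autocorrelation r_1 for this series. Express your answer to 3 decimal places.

0.043

Mean z̄ = (8 + 5 − 16 − 1 + 0 + 17 + 2 + 3 + 6 + 12 + 3)/11 = 3.5455
Numerator Σ_{t=1}^{10}(z_t−z̄)(z_{t+1}−z̄) = 30.1570
Denominator Σ(z_t−z̄)² = 698.7273
r_1 = 30.1570 / 698.7273 = 0.043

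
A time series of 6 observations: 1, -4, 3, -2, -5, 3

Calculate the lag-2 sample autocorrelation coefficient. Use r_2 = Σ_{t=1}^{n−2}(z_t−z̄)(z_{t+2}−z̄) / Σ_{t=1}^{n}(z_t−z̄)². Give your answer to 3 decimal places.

-0.167

Mean z̄ = (1 − 4 + 3 − 2 − 5 + 3)/6 = -0.6667
Deviations from mean: 1.6667, -3.3333, 3.6667, -1.3333, -4.3333, 3.6667
Numerator Σ_{t=1}^{4}(z_t−z̄)(z_{t+2}−z̄) = -10.2222
Denominator Σ(z_t−z̄)² = 61.3333
r_2 = -10.2222 / 61.3333 = -0.167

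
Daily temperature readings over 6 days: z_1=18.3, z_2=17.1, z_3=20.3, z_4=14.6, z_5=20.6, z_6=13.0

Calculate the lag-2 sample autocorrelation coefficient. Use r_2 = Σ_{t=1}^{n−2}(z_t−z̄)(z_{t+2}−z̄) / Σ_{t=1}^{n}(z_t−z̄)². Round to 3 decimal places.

Mean z̄ = (18.3 + 17.1 + 20.3 + 14.6 + 20.6 + 13.0)/6 = 17.3167
Deviations from mean: 0.9833, -0.2167, 2.9833, -2.7167, 3.2833, -4.3167
Σ(z_t−z̄)(z_{t+2}−z̄) = (2.9336) + (0.5886) + (9.7953) + (11.7269) = 25.0444
Denominator Σ(z_t−z̄)² = 46.7083
r_2 = 25.0444 / 46.7083 = 0.536

0.536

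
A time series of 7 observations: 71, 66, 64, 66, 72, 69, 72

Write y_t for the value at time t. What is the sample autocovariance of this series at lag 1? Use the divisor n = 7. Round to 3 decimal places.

1.627

Mean ȳ = (71 + 66 + 64 + 66 + 72 + 69 + 72)/7 = 68.5714
Σ_{t=1}^{6}(y_t−ȳ)(y_{t+1}−ȳ) = 11.3878
γ_1 = 11.3878 / 7 = 1.627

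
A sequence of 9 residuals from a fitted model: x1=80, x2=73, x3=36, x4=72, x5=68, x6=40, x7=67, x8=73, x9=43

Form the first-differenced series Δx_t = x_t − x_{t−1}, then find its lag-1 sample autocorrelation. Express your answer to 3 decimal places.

-0.379

First differences Δx: -7, -37, 36, -4, -28, 27, 6, -30
Mean of differences = -4.6250
Numerator Σ(Δx_t−Δx̄)(Δx_{t+1}−Δx̄) = -1900.3906
Denominator Σ(Δx_t−Δx̄)² = 5007.8750
r_1(Δx) = -1900.3906 / 5007.8750 = -0.379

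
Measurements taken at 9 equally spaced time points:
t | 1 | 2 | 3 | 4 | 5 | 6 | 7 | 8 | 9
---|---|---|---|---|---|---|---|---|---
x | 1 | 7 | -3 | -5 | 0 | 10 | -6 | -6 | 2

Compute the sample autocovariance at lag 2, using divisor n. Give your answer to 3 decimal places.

Mean x̄ = (1 + 7 − 3 − 5 + 0 + 10 − 6 − 6 + 2)/9 = 0.0000
Σ_{t=1}^{7}(x_t−x̄)(x_{t+2}−x̄) = -160.0000
γ_2 = -160.0000 / 9 = -17.778

-17.778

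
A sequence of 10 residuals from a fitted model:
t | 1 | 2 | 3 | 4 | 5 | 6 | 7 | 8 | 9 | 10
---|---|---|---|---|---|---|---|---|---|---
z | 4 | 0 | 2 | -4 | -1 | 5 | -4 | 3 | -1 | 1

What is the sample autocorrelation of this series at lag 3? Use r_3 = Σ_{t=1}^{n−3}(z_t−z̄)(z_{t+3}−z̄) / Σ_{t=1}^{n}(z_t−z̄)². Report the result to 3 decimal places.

-0.009

Mean z̄ = (4 + 0 + 2 − 4 − 1 + 5 − 4 + 3 − 1 + 1)/10 = 0.5000
Numerator Σ_{t=1}^{7}(z_t−z̄)(z_{t+3}−z̄) = -0.7500
Denominator Σ(z_t−z̄)² = 86.5000
r_3 = -0.7500 / 86.5000 = -0.009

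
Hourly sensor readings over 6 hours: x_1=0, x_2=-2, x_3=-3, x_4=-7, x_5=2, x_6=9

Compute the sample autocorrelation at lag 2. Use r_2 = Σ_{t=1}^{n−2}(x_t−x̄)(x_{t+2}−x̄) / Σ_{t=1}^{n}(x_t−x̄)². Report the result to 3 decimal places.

Mean x̄ = (0 − 2 − 3 − 7 + 2 + 9)/6 = -0.1667
Σ(x_t−x̄)(x_{t+2}−x̄) = (-0.4722) + (12.5278) + (-6.1389) + (-62.6389) = -56.7222
Denominator Σ(x_t−x̄)² = 146.8333
r_2 = -56.7222 / 146.8333 = -0.386

-0.386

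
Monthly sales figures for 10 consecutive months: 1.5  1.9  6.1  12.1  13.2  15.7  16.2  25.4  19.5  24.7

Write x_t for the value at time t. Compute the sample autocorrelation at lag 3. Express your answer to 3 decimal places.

Mean x̄ = (1.5 + 1.9 + 6.1 + 12.1 + 13.2 + 15.7 + 16.2 + 25.4 + 19.5 + 24.7)/10 = 13.6300
Numerator Σ_{t=1}^{7}(x_t−x̄)(x_{t+3}−x̄) = 39.6233
Denominator Σ(x_t−x̄)² = 650.3810
r_3 = 39.6233 / 650.3810 = 0.061

0.061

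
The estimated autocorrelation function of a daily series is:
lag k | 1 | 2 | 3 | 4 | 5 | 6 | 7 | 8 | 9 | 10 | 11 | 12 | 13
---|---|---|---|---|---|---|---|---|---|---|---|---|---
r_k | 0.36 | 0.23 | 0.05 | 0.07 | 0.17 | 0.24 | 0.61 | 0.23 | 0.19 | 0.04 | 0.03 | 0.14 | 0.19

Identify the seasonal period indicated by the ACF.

7

The largest autocorrelation is r_7 = 0.61; the remaining lags stay at or below 0.36. The elevated value at lag 1 (0.36), dropping to 0.23 at lag 2, reflects decaying short-term dependence rather than seasonality.
The dominant spike at lag 7 indicates a seasonal period of 7.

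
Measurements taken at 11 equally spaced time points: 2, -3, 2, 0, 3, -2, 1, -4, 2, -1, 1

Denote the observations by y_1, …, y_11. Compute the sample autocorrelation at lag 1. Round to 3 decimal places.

-0.658

Mean ȳ = (2 − 3 + 2 + 0 + 3 − 2 + 1 − 4 + 2 − 1 + 1)/11 = 0.0909
Numerator Σ_{t=1}^{10}(y_t−ȳ)(y_{t+1}−ȳ) = -34.8264
Denominator Σ(y_t−ȳ)² = 52.9091
r_1 = -34.8264 / 52.9091 = -0.658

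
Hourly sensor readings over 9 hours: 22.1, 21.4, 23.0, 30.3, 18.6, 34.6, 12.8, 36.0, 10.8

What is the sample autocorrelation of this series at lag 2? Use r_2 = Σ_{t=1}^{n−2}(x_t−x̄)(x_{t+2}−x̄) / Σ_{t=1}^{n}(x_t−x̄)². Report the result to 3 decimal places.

0.620

Mean x̄ = (22.1 + 21.4 + 23.0 + 30.3 + 18.6 + 34.6 + 12.8 + 36.0 + 10.8)/9 = 23.2889
Σ(x_t−x̄)(x_{t+2}−x̄) = (0.3435) + (-13.2432) + (1.3546) + (79.3035) + (49.1812) + (143.7768) + (130.9946) = 391.7109
Denominator Σ(x_t−x̄)² = 631.7089
r_2 = 391.7109 / 631.7089 = 0.620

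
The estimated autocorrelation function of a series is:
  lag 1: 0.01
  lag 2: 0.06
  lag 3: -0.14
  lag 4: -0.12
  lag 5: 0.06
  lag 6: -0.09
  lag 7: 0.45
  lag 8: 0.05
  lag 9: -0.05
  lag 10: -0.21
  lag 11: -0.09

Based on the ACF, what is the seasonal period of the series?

7

The largest autocorrelation is r_7 = 0.45; the remaining lags stay at or below 0.06.
The dominant spike at lag 7 indicates a seasonal period of 7.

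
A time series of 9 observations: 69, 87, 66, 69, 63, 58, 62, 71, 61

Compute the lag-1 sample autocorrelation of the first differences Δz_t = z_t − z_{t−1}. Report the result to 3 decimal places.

-0.508

First differences Δz: 18, -21, 3, -6, -5, 4, 9, -10
Mean of differences = -1.0000
Numerator Σ(Δz_t−Δz̄)(Δz_{t+1}−Δz̄) = -520.0000
Denominator Σ(Δz_t−Δz̄)² = 1024.0000
r_1(Δz) = -520.0000 / 1024.0000 = -0.508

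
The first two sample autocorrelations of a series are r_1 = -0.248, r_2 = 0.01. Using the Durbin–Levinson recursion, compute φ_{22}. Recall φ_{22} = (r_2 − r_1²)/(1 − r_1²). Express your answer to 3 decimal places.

-0.055

φ_{22} = (r_2 − r_1²) / (1 − r_1²)
r_1² = (-0.248)² = 0.061504
Numerator = 0.01 − 0.0615 = -0.0515; denominator = 1 − 0.0615 = 0.9385
φ_{22} = -0.0515 / 0.9385 = -0.055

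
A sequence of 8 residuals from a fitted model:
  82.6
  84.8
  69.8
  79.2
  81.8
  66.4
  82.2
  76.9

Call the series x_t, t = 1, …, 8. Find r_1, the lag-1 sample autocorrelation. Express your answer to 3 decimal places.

-0.419

Mean x̄ = (82.6 + 84.8 + 69.8 + 79.2 + 81.8 + 66.4 + 82.2 + 76.9)/8 = 77.9625
Deviations from mean: 4.6375, 6.8375, -8.1625, 1.2375, 3.8375, -11.5625, 4.2375, -1.0625
Σ(x_t−x̄)(x_{t+1}−x̄) = (31.7089) + (-55.8111) + (-10.1011) + (4.7489) + (-44.3711) + (-48.9961) + (-4.5023) = -127.3239
Denominator Σ(x_t−x̄)² = 303.9188
r_1 = -127.3239 / 303.9188 = -0.419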